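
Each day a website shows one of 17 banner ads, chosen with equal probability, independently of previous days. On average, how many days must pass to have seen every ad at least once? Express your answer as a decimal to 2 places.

After i distinct types are collected, each trial gives a new one with probability (17−i)/17, so the expected wait for the next new type is 17/(17−i).
E = 17/17 + 17/16 + 17/15 + 17/14 + 17/13 + 17/12 + 17/11 + 17/10 + 17/9 + 17/8 + 17/7 + 17/6 + 17/5 + 17/4 + 17/3 + 17/2 + 17/1 = 42142223/720720 ≈ 58.47.

58.47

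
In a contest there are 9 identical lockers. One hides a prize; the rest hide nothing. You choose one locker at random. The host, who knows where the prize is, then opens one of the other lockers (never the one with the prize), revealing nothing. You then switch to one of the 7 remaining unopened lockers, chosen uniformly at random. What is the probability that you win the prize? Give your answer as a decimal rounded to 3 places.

Your original locker holds the prize with probability 1/9, so the other 8 collectively hold it with probability 8/9.
The host can always find an empty locker to open, so this doesn't change that 8/9; it is now spread over the 7 remaining unopened lockers.
P(win by switching) = (8/9) · (1/7) = 8/63 ≈ 0.127.

0.127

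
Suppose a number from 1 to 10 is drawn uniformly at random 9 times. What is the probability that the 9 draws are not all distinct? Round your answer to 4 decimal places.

0.9964

P(all 9 different) = 10/10 · 9/10 · ··· · 2/10 ≈ 0.0036.
P(at least two equal) = 1 − 0.0036 = 0.9964.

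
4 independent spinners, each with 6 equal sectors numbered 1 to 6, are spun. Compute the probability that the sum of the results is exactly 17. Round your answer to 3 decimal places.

0.080

There are 6^4 = 1296 equally likely outcomes.
The number of ordered 4-tuples from {1,…,6} summing to 17 is 104.
P(sum = 17) = 104/1296 = 13/162 ≈ 0.080.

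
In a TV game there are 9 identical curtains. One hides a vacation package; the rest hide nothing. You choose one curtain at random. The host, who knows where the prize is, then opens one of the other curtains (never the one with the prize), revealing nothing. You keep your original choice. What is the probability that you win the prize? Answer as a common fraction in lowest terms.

1/9

The host can always open an empty curtain regardless of your choice, so this gives no information about your original curtain.
P(win by staying) = 1/9.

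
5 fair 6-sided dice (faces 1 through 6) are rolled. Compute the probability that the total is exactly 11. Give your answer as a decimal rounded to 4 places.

There are 6^5 = 7776 equally likely outcomes.
The number of ordered 5-tuples from {1,…,6} summing to 11 is 205.
P(sum = 11) = 205/7776 ≈ 0.0264.

0.0264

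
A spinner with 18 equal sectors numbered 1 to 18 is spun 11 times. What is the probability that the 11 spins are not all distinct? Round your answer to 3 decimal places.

0.980

P(all 11 different) = 18/18 · 17/18 · ··· · 8/18 ≈ 0.020.
P(at least two equal) = 1 − 0.020 = 0.980.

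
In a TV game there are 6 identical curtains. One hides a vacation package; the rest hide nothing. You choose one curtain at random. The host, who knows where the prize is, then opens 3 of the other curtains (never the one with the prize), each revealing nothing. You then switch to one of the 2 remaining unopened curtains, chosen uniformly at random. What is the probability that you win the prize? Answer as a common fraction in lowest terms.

5/12

Your original curtain holds the prize with probability 1/6, so the other 5 collectively hold it with probability 5/6.
The host can always find 3 empty curtains to open, so the reveals don't change that 5/6; it is now spread over the 2 remaining unopened curtains.
P(win by switching) = (5/6) · (1/2) = 5/12.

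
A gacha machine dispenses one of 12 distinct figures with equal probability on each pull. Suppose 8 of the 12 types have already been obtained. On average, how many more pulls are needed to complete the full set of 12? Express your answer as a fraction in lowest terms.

Starting from 8 distinct types, each trial gives a new one with probability (12−i)/12 when i types are held, so the wait for the next new type is 12/(12−i).
E = 12/4 + 12/3 + 12/2 + 12/1 = 25.

25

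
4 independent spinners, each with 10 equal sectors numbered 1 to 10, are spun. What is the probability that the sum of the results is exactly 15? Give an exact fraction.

There are 10^4 = 10000 equally likely outcomes.
The number of ordered 4-tuples from {1,…,10} summing to 15 is 348.
P(sum = 15) = 348/10000 = 87/2500.

87/2500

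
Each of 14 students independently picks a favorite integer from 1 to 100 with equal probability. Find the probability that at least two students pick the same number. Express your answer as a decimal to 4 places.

It's easier to compute the probability that all 14 are distinct.
P(all distinct) = 100/100 · 99/100 · ··· · 87/100 ≈ 0.3852.
So the probability of at least one match is 1 − 0.3852 = 0.6148.

0.6148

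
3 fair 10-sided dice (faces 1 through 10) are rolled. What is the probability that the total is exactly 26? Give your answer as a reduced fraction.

3/200

There are 10^3 = 1000 equally likely outcomes.
The number of ordered 3-tuples from {1,…,10} summing to 26 is 15.
P(sum = 26) = 15/1000 = 3/200.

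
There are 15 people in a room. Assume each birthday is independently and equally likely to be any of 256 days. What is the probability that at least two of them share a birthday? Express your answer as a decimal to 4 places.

0.3417

It's easier to compute the probability that all 15 are distinct.
P(all distinct) = 256/256 · 255/256 · ··· · 242/256 ≈ 0.6583.
So the probability of at least one match is 1 − 0.6583 = 0.3417.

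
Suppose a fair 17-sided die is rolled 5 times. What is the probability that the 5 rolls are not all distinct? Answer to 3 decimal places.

P(all 5 different) = 17/17 · 16/17 · ··· · 13/17 ≈ 0.523.
P(at least two equal) = 1 − 0.523 = 0.477.

0.477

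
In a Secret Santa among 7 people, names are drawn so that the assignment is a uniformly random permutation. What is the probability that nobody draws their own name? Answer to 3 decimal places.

This is the derangement probability: permutations of 7 with no fixed point.
D(7) = 7! · (1 − 1/1! + 1/2! − ··· + (−1)^7/7!) = 1854.
P = 1854/5040 = 103/280 ≈ 0.368.

0.368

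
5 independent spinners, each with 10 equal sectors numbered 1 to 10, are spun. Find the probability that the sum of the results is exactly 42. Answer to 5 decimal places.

There are 10^5 = 100000 equally likely outcomes.
The number of ordered 5-tuples from {1,…,10} summing to 42 is 495.
P(sum = 42) = 495/100000 = 99/20000 ≈ 0.00495.

0.00495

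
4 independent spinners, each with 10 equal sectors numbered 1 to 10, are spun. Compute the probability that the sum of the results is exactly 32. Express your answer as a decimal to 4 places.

0.0165

There are 10^4 = 10000 equally likely outcomes.
The number of ordered 4-tuples from {1,…,10} summing to 32 is 165.
P(sum = 32) = 165/10000 = 33/2000 ≈ 0.0165.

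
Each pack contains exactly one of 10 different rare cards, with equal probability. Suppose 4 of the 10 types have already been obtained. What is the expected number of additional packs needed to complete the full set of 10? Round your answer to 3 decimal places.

24.500

Starting from 4 distinct types, each trial gives a new one with probability (10−i)/10 when i types are held, so the wait for the next new type is 10/(10−i).
E = 10/6 + 10/5 + 10/4 + 10/3 + 10/2 + 10/1 = 49/2 ≈ 24.500.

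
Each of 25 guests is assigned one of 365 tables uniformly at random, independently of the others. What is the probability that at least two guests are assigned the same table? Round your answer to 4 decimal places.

0.5687

It's easier to compute the probability that all 25 are distinct.
P(all distinct) = 365/365 · 364/365 · ··· · 341/365 ≈ 0.4313.
So the probability of at least one match is 1 − 0.4313 = 0.5687.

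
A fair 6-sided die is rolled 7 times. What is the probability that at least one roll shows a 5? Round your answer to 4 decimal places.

P(no roll shows a 5) = (5/6)^7 ≈ 0.2791.
P(at least one) = 1 − 0.2791 = 0.7209.

0.7209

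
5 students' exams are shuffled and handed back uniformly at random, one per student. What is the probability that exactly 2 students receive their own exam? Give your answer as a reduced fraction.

1/6

Choose which 2 of the 5 are fixed: C(5,2) = 10 ways.
The remaining 3 must have no fixed point: D(3) = 2.
P = 10·2/120 = 1/6.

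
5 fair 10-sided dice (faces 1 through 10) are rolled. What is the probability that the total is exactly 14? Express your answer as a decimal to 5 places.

There are 10^5 = 100000 equally likely outcomes.
The number of ordered 5-tuples from {1,…,10} summing to 14 is 715.
P(sum = 14) = 715/100000 = 143/20000 ≈ 0.00715.

0.00715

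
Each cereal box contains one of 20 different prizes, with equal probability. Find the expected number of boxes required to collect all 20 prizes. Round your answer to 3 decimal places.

After i distinct types are collected, each trial gives a new one with probability (20−i)/20, so the expected wait for the next new type is 20/(20−i).
E = 20/20 + 20/19 + 20/18 + 20/17 + 20/16 + 20/15 + 20/14 + 20/13 + 20/12 + 20/11 + 20/10 + 20/9 + 20/8 + 20/7 + 20/6 + 20/5 + 20/4 + 20/3 + 20/2 + 20/1 = 279175675/3879876 ≈ 71.955.

71.955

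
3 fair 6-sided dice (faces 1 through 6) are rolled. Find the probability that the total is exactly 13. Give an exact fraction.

There are 6^3 = 216 equally likely outcomes.
The number of ordered 3-tuples from {1,…,6} summing to 13 is 21.
P(sum = 13) = 21/216 = 7/72.

7/72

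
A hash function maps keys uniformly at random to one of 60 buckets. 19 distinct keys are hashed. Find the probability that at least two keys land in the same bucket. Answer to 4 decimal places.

0.9592

It's easier to compute the probability that all 19 are distinct.
P(all distinct) = 60/60 · 59/60 · ··· · 42/60 ≈ 0.0408.
So the probability of at least one match is 1 − 0.0408 = 0.9592.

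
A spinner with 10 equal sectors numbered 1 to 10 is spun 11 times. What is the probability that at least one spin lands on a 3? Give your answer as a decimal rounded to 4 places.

P(no spin lands on a 3) = (9/10)^11 ≈ 0.3138.
P(at least one) = 1 − 0.3138 = 0.6862.

0.6862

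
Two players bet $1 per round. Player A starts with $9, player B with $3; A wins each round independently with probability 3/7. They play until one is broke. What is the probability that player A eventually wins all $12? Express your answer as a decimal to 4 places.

Let r = q/p = (4/7)/(3/7) = 4/3. The recurrence P(i) = p·P(i+1) + q·P(i−1) with P(0)=0, P(12)=1 gives P(i) = (1 − r^i)/(1 − r^12).
P(9) = (1 − (4/3)^9) / (1 − (4/3)^12) = 176931/439075 ≈ 0.4030.

0.4030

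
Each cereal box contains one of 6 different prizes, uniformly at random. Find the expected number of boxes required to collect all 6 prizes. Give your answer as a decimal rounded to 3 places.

14.700

After i distinct types are collected, each trial gives a new one with probability (6−i)/6, so the expected wait for the next new type is 6/(6−i).
E = 6/6 + 6/5 + 6/4 + 6/3 + 6/2 + 6/1 = 147/10 ≈ 14.700.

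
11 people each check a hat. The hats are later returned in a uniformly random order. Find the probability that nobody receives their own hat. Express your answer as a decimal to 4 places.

0.3679

This is the derangement probability: permutations of 11 with no fixed point.
D(11) = 11! · (1 − 1/1! + 1/2! − ··· + (−1)^11/11!) = 14684570.
P = 14684570/39916800 = 1468457/3991680 ≈ 0.3679.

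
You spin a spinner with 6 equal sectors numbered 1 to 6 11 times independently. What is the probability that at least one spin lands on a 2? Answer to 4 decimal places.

0.8654

P(no spin lands on a 2) = (5/6)^11 ≈ 0.1346.
P(at least one) = 1 − 0.1346 = 0.8654.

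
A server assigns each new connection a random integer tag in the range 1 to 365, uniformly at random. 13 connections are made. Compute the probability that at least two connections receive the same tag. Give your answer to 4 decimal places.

0.1944

It's easier to compute the probability that all 13 are distinct.
P(all distinct) = 365/365 · 364/365 · ··· · 353/365 ≈ 0.8056.
So the probability of at least one match is 1 − 0.8056 = 0.1944.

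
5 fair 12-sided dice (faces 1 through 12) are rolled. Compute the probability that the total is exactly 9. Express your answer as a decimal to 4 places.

There are 12^5 = 248832 equally likely outcomes.
The number of ordered 5-tuples from {1,…,12} summing to 9 is 70.
P(sum = 9) = 70/248832 = 35/124416 ≈ 0.0003.

0.0003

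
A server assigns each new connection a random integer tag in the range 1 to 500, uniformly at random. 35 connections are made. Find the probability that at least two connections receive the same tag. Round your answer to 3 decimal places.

It's easier to compute the probability that all 35 are distinct.
P(all distinct) = 500/500 · 499/500 · ··· · 466/500 ≈ 0.296.
So the probability of at least one match is 1 − 0.296 = 0.704.

0.704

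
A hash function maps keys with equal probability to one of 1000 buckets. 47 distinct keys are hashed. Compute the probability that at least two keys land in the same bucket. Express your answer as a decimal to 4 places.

0.6665

It's easier to compute the probability that all 47 are distinct.
P(all distinct) = 1000/1000 · 999/1000 · ··· · 954/1000 ≈ 0.3335.
So the probability of at least one match is 1 − 0.3335 = 0.6665.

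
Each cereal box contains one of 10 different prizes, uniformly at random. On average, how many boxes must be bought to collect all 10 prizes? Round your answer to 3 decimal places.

After i distinct types are collected, each trial gives a new one with probability (10−i)/10, so the expected wait for the next new type is 10/(10−i).
E = 10/10 + 10/9 + 10/8 + 10/7 + 10/6 + 10/5 + 10/4 + 10/3 + 10/2 + 10/1 = 7381/252 ≈ 29.290.

29.290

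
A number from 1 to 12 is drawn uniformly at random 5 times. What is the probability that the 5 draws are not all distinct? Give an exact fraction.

89/144

P(all 5 different) = 12/12 · 11/12 · ··· · 8/12 = 55/144.
P(at least two equal) = 1 − 55/144 = 89/144.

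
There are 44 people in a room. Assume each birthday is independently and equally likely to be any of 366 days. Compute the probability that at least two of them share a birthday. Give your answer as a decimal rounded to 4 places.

0.9324

It's easier to compute the probability that all 44 are distinct.
P(all distinct) = 366/366 · 365/366 · ··· · 323/366 ≈ 0.0676.
So the probability of at least one match is 1 − 0.0676 = 0.9324.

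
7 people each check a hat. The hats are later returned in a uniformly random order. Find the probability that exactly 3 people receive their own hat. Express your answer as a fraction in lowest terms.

1/16

Choose which 3 of the 7 are fixed: C(7,3) = 35 ways.
The remaining 4 must have no fixed point: D(4) = 9.
P = 35·9/5040 = 1/16.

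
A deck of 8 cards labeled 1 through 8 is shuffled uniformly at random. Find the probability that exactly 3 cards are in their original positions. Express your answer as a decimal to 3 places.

Choose which 3 of the 8 are fixed: C(8,3) = 56 ways.
The remaining 5 must have no fixed point: D(5) = 44.
P = 56·44/40320 = 11/180 ≈ 0.061.

0.061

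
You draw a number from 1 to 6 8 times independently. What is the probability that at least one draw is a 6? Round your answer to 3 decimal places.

0.767

P(no draw is a 6) = (5/6)^8 ≈ 0.233.
P(at least one) = 1 − 0.233 = 0.767.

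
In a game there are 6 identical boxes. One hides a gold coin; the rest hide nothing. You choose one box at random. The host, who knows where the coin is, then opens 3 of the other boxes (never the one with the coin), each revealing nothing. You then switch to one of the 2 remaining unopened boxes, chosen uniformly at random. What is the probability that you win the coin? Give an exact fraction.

Your original box holds the coin with probability 1/6, so the other 5 collectively hold it with probability 5/6.
The host can always find 3 empty boxes to open, so the reveals don't change that 5/6; it is now spread over the 2 remaining unopened boxes.
P(win by switching) = (5/6) · (1/2) = 5/12.

5/12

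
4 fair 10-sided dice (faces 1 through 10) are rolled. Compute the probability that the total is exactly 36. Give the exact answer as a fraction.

There are 10^4 = 10000 equally likely outcomes.
The number of ordered 4-tuples from {1,…,10} summing to 36 is 35.
P(sum = 36) = 35/10000 = 7/2000.

7/2000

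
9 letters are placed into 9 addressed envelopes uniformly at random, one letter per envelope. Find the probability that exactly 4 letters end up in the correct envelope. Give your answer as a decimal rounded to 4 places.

0.0153

Choose which 4 of the 9 are fixed: C(9,4) = 126 ways.
The remaining 5 must have no fixed point: D(5) = 44.
P = 126·44/362880 = 11/720 ≈ 0.0153.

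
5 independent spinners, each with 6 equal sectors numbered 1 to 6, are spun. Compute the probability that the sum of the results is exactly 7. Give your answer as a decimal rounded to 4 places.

0.0019

There are 6^5 = 7776 equally likely outcomes.
The number of ordered 5-tuples from {1,…,6} summing to 7 is 15.
P(sum = 7) = 15/7776 = 5/2592 ≈ 0.0019.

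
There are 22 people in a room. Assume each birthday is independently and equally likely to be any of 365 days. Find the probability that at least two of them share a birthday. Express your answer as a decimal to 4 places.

It's easier to compute the probability that all 22 are distinct.
P(all distinct) = 365/365 · 364/365 · ··· · 344/365 ≈ 0.5243.
So the probability of at least one match is 1 − 0.5243 = 0.4757.

0.4757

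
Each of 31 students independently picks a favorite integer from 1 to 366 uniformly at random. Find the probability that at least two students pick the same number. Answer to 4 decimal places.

It's easier to compute the probability that all 31 are distinct.
P(all distinct) = 366/366 · 365/366 · ··· · 336/366 ≈ 0.2705.
So the probability of at least one match is 1 − 0.2705 = 0.7295.

0.7295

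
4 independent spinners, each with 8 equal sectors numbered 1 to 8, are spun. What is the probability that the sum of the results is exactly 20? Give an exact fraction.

There are 8^4 = 4096 equally likely outcomes.
The number of ordered 4-tuples from {1,…,8} summing to 20 is 315.
P(sum = 20) = 315/4096.

315/4096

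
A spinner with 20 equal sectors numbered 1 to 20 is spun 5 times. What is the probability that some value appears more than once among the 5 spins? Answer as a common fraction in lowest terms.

P(all 5 different) = 20/20 · 19/20 · ··· · 16/20 = 2907/5000.
P(at least two equal) = 1 − 2907/5000 = 2093/5000.

2093/5000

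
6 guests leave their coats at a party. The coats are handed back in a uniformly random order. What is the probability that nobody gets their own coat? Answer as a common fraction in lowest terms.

53/144

This is the derangement probability: permutations of 6 with no fixed point.
D(6) = 6! · (1 − 1/1! + 1/2! − ··· + (−1)^6/6!) = 265.
P = 265/720 = 53/144.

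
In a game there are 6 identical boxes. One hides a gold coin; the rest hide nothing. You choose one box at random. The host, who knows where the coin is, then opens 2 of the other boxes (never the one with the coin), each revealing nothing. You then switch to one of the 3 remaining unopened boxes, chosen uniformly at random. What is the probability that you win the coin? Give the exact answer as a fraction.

Your original box holds the coin with probability 1/6, so the other 5 collectively hold it with probability 5/6.
The host can always find 2 empty boxes to open, so the reveals don't change that 5/6; it is now spread over the 3 remaining unopened boxes.
P(win by switching) = (5/6) · (1/3) = 5/18.

5/18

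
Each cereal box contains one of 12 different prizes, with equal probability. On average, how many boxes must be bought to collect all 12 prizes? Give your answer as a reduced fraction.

86021/2310

After i distinct types are collected, each trial gives a new one with probability (12−i)/12, so the expected wait for the next new type is 12/(12−i).
E = 12/12 + 12/11 + 12/10 + 12/9 + 12/8 + 12/7 + 12/6 + 12/5 + 12/4 + 12/3 + 12/2 + 12/1 = 86021/2310.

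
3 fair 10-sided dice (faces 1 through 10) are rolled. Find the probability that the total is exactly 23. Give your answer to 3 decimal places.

There are 10^3 = 1000 equally likely outcomes.
The number of ordered 3-tuples from {1,…,10} summing to 23 is 36.
P(sum = 23) = 36/1000 = 9/250 ≈ 0.036.

0.036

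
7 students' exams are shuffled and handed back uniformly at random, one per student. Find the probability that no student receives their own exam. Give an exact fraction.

103/280

This is the derangement probability: permutations of 7 with no fixed point.
D(7) = 7! · (1 − 1/1! + 1/2! − ··· + (−1)^7/7!) = 1854.
P = 1854/5040 = 103/280.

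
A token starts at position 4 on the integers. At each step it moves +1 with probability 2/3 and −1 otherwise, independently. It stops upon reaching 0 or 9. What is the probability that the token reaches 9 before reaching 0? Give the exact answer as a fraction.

480/511

Let r = q/p = (1/3)/(2/3) = 1/2. The recurrence P(i) = p·P(i+1) + q·P(i−1) with P(0)=0, P(9)=1 gives P(i) = (1 − r^i)/(1 − r^9).
P(4) = (1 − (1/2)^4) / (1 − (1/2)^9) = 480/511.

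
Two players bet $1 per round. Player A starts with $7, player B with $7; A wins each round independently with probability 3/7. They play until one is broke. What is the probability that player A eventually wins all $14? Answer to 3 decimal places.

Let r = q/p = (4/7)/(3/7) = 4/3. The recurrence P(i) = p·P(i+1) + q·P(i−1) with P(0)=0, P(14)=1 gives P(i) = (1 − r^i)/(1 − r^14).
P(7) = (1 − (4/3)^7) / (1 − (4/3)^14) = 2187/18571 ≈ 0.118.

0.118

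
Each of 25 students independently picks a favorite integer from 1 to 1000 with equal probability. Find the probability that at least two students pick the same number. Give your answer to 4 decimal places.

0.2610

It's easier to compute the probability that all 25 are distinct.
P(all distinct) = 1000/1000 · 999/1000 · ··· · 976/1000 ≈ 0.7390.
So the probability of at least one match is 1 − 0.7390 = 0.2610.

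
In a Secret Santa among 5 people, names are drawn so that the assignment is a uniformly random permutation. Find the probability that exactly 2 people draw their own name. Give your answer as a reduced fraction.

Choose which 2 of the 5 are fixed: C(5,2) = 10 ways.
The remaining 3 must have no fixed point: D(3) = 2.
P = 10·2/120 = 1/6.

1/6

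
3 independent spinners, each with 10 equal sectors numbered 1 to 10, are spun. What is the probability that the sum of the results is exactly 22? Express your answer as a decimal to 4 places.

0.0450

There are 10^3 = 1000 equally likely outcomes.
The number of ordered 3-tuples from {1,…,10} summing to 22 is 45.
P(sum = 22) = 45/1000 = 9/200 ≈ 0.0450.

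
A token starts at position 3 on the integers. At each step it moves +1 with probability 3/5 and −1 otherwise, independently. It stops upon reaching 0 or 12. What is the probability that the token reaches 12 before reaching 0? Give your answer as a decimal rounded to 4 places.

Let r = q/p = (2/5)/(3/5) = 2/3. The recurrence P(i) = p·P(i+1) + q·P(i−1) with P(0)=0, P(12)=1 gives P(i) = (1 − r^i)/(1 − r^12).
P(3) = (1 − (2/3)^3) / (1 − (2/3)^12) = 19683/27755 ≈ 0.7092.

0.7092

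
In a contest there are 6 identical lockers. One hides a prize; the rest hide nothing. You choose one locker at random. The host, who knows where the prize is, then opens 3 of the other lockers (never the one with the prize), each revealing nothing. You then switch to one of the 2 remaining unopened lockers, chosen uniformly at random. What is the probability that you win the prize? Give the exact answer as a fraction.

5/12

Your original locker holds the prize with probability 1/6, so the other 5 collectively hold it with probability 5/6.
The host can always find 3 empty lockers to open, so the reveals don't change that 5/6; it is now spread over the 2 remaining unopened lockers.
P(win by switching) = (5/6) · (1/2) = 5/12.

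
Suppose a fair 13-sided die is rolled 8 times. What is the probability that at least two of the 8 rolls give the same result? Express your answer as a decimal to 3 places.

P(all 8 different) = 13/13 · 12/13 · ··· · 6/13 ≈ 0.064.
P(at least two equal) = 1 − 0.064 = 0.936.

0.936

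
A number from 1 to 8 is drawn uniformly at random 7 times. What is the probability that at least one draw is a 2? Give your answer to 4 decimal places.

0.6073

P(no draw is a 2) = (7/8)^7 ≈ 0.3927.
P(at least one) = 1 − 0.3927 = 0.6073.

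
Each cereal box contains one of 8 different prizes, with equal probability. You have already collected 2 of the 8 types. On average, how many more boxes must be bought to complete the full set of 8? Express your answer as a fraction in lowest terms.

98/5

Starting from 2 distinct types, each trial gives a new one with probability (8−i)/8 when i types are held, so the wait for the next new type is 8/(8−i).
E = 8/6 + 8/5 + 8/4 + 8/3 + 8/2 + 8/1 = 98/5.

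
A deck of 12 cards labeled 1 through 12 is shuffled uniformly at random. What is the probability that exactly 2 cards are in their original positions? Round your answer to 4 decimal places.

Choose which 2 of the 12 are fixed: C(12,2) = 66 ways.
The remaining 10 must have no fixed point: D(10) = 1334961.
P = 66·1334961/479001600 = 16481/89600 ≈ 0.1839.

0.1839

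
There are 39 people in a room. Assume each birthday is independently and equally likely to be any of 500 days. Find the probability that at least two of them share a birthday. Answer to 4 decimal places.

0.7816

It's easier to compute the probability that all 39 are distinct.
P(all distinct) = 500/500 · 499/500 · ··· · 462/500 ≈ 0.2184.
So the probability of at least one match is 1 − 0.2184 = 0.7816.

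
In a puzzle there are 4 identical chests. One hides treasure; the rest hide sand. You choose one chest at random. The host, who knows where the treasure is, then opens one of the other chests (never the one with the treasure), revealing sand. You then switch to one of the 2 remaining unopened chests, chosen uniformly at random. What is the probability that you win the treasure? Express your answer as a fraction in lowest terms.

3/8

Your original chest holds the treasure with probability 1/4, so the other 3 collectively hold it with probability 3/4.
The host can always find an empty chest to open, so this doesn't change that 3/4; it is now spread over the 2 remaining unopened chests.
P(win by switching) = (3/4) · (1/2) = 3/8.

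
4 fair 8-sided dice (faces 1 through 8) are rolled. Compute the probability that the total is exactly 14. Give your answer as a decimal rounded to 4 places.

There are 8^4 = 4096 equally likely outcomes.
The number of ordered 4-tuples from {1,…,8} summing to 14 is 246.
P(sum = 14) = 246/4096 = 123/2048 ≈ 0.0601.

0.0601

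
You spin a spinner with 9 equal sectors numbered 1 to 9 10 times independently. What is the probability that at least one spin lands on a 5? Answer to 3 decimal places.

0.692

P(no spin lands on a 5) = (8/9)^10 ≈ 0.308.
P(at least one) = 1 − 0.308 = 0.692.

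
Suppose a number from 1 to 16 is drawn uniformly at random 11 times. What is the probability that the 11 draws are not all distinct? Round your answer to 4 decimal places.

P(all 11 different) = 16/16 · 15/16 · ··· · 6/16 ≈ 0.0099.
P(at least two equal) = 1 − 0.0099 = 0.9901.

0.9901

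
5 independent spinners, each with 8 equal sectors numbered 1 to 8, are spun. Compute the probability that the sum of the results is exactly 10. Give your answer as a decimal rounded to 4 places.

There are 8^5 = 32768 equally likely outcomes.
The number of ordered 5-tuples from {1,…,8} summing to 10 is 126.
P(sum = 10) = 126/32768 = 63/16384 ≈ 0.0038.

0.0038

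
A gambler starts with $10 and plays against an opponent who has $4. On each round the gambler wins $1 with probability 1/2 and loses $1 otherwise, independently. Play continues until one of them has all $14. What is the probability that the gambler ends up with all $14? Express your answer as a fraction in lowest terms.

5/7

With a fair step, P(i) = ½P(i−1) + ½P(i+1) with P(0)=0, P(14)=1 has the linear solution P(i) = i/14.
P(10) = 10/14 = 5/7.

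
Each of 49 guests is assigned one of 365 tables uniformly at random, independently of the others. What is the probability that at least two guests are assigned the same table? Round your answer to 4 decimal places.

It's easier to compute the probability that all 49 are distinct.
P(all distinct) = 365/365 · 364/365 · ··· · 317/365 ≈ 0.0342.
So the probability of at least one match is 1 − 0.0342 = 0.9658.

0.9658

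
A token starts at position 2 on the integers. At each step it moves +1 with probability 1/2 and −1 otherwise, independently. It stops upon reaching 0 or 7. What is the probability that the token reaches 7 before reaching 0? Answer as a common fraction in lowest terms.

With a fair step, P(i) = ½P(i−1) + ½P(i+1) with P(0)=0, P(7)=1 has the linear solution P(i) = i/7.
P(2) = 2/7.

2/7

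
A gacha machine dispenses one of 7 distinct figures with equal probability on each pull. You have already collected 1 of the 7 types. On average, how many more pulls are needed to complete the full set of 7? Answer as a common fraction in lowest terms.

343/20

Starting from 1 distinct type, each trial gives a new one with probability (7−i)/7 when i types are held, so the wait for the next new type is 7/(7−i).
E = 7/6 + 7/5 + 7/4 + 7/3 + 7/2 + 7/1 = 343/20.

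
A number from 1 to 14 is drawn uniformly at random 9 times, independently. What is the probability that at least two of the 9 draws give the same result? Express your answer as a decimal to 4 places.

P(all 9 different) = 14/14 · 13/14 · ··· · 6/14 ≈ 0.0352.
P(at least two equal) = 1 − 0.0352 = 0.9648.

0.9648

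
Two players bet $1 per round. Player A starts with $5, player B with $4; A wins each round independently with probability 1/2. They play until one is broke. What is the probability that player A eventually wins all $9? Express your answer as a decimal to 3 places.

With a fair step, P(i) = ½P(i−1) + ½P(i+1) with P(0)=0, P(9)=1 has the linear solution P(i) = i/9.
P(5) = 5/9 ≈ 0.556.

0.556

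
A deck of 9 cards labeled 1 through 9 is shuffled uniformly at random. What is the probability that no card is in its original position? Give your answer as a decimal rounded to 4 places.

0.3679

This is the derangement probability: permutations of 9 with no fixed point.
D(9) = 9! · (1 − 1/1! + 1/2! − ··· + (−1)^9/9!) = 133496.
P = 133496/362880 = 16687/45360 ≈ 0.3679.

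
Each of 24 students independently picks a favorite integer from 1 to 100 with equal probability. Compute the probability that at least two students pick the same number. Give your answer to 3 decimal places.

0.951

It's easier to compute the probability that all 24 are distinct.
P(all distinct) = 100/100 · 99/100 · ··· · 77/100 ≈ 0.049.
So the probability of at least one match is 1 − 0.049 = 0.951.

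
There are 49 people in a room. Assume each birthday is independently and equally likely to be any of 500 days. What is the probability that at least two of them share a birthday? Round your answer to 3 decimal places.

0.912

It's easier to compute the probability that all 49 are distinct.
P(all distinct) = 500/500 · 499/500 · ··· · 452/500 ≈ 0.088.
So the probability of at least one match is 1 − 0.088 = 0.912.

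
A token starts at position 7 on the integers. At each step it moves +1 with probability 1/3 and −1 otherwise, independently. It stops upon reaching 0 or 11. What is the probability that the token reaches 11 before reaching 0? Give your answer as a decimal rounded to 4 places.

Let r = q/p = (2/3)/(1/3) = 2. The recurrence P(i) = p·P(i+1) + q·P(i−1) with P(0)=0, P(11)=1 gives P(i) = (1 − r^i)/(1 − r^11).
P(7) = (1 − (2)^7) / (1 − (2)^11) = 127/2047 ≈ 0.0620.

0.0620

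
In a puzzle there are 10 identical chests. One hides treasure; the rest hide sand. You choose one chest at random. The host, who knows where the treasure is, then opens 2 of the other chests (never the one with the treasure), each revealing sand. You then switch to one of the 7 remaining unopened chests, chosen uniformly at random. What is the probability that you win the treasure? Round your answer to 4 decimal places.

Your original chest holds the treasure with probability 1/10, so the other 9 collectively hold it with probability 9/10.
The host can always find 2 empty chests to open, so the reveals don't change that 9/10; it is now spread over the 7 remaining unopened chests.
P(win by switching) = (9/10) · (1/7) = 9/70 ≈ 0.1286.

0.1286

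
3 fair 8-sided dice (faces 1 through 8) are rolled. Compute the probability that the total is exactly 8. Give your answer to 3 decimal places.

There are 8^3 = 512 equally likely outcomes.
The number of ordered 3-tuples from {1,…,8} summing to 8 is 21.
P(sum = 8) = 21/512 ≈ 0.041.

0.041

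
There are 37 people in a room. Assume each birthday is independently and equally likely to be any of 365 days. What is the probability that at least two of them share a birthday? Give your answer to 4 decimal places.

0.8487

It's easier to compute the probability that all 37 are distinct.
P(all distinct) = 365/365 · 364/365 · ··· · 329/365 ≈ 0.1513.
So the probability of at least one match is 1 − 0.1513 = 0.8487.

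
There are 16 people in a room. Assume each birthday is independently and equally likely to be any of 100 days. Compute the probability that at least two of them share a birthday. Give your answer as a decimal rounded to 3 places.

It's easier to compute the probability that all 16 are distinct.
P(all distinct) = 100/100 · 99/100 · ··· · 85/100 ≈ 0.282.
So the probability of at least one match is 1 − 0.282 = 0.718.

0.718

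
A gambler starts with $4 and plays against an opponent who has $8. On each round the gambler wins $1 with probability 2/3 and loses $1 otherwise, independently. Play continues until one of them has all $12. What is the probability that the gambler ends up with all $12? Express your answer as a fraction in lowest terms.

256/273

Let r = q/p = (1/3)/(2/3) = 1/2. The recurrence P(i) = p·P(i+1) + q·P(i−1) with P(0)=0, P(12)=1 gives P(i) = (1 − r^i)/(1 − r^12).
P(4) = (1 − (1/2)^4) / (1 − (1/2)^12) = 256/273.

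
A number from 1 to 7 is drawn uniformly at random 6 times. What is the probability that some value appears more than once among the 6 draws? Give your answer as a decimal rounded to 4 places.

0.9572

P(all 6 different) = 7/7 · 6/7 · ··· · 2/7 ≈ 0.0428.
P(at least two equal) = 1 − 0.0428 = 0.9572.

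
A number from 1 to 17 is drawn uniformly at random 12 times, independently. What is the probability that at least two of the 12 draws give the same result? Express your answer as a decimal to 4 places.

0.9949

P(all 12 different) = 17/17 · 16/17 · ··· · 6/17 ≈ 0.0051.
P(at least two equal) = 1 − 0.0051 = 0.9949.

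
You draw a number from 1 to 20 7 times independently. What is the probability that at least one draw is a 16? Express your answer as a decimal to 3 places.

0.302

P(no draw is a 16) = (19/20)^7 ≈ 0.698.
P(at least one) = 1 − 0.698 = 0.302.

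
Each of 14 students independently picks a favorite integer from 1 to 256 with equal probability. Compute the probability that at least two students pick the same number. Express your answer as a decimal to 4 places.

It's easier to compute the probability that all 14 are distinct.
P(all distinct) = 256/256 · 255/256 · ··· · 243/256 ≈ 0.6964.
So the probability of at least one match is 1 − 0.6964 = 0.3036.

0.3036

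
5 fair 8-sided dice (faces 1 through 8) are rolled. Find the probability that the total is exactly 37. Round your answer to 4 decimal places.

There are 8^5 = 32768 equally likely outcomes.
The number of ordered 5-tuples from {1,…,8} summing to 37 is 35.
P(sum = 37) = 35/32768 ≈ 0.0011.

0.0011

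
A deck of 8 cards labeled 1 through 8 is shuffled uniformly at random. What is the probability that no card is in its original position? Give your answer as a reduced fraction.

2119/5760

This is the derangement probability: permutations of 8 with no fixed point.
D(8) = 8! · (1 − 1/1! + 1/2! − ··· + (−1)^8/8!) = 14833.
P = 14833/40320 = 2119/5760.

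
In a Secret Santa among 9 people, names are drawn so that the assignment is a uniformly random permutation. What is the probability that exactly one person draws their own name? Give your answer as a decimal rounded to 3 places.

0.368

Choose which one is fixed: C(9,1) = 9 ways.
The remaining 8 must have no fixed point: D(8) = 14833.
P = 9·14833/362880 = 2119/5760 ≈ 0.368.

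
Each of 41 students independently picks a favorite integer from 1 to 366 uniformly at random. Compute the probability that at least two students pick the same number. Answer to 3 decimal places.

0.903

It's easier to compute the probability that all 41 are distinct.
P(all distinct) = 366/366 · 365/366 · ··· · 326/366 ≈ 0.097.
So the probability of at least one match is 1 − 0.097 = 0.903.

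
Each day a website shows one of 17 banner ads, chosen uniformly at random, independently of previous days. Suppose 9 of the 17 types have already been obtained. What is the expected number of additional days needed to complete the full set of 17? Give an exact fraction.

12937/280

Starting from 9 distinct types, each trial gives a new one with probability (17−i)/17 when i types are held, so the wait for the next new type is 17/(17−i).
E = 17/8 + 17/7 + 17/6 + 17/5 + 17/4 + 17/3 + 17/2 + 17/1 = 12937/280.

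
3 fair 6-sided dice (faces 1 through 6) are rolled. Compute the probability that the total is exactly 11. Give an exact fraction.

There are 6^3 = 216 equally likely outcomes.
The number of ordered 3-tuples from {1,…,6} summing to 11 is 27.
P(sum = 11) = 27/216 = 1/8.

1/8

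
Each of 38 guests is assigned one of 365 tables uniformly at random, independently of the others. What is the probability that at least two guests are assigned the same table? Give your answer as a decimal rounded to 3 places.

It's easier to compute the probability that all 38 are distinct.
P(all distinct) = 365/365 · 364/365 · ··· · 328/365 ≈ 0.136.
So the probability of at least one match is 1 − 0.136 = 0.864.

0.864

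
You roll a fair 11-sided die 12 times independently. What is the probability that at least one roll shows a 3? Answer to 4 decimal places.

0.6814

P(no roll shows a 3) = (10/11)^12 ≈ 0.3186.
P(at least one) = 1 − 0.3186 = 0.6814.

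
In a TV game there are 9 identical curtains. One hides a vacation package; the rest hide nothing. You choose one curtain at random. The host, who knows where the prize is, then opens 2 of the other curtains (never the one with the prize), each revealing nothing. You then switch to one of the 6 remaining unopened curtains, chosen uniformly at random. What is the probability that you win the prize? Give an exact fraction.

Your original curtain holds the prize with probability 1/9, so the other 8 collectively hold it with probability 8/9.
The host can always find 2 empty curtains to open, so the reveals don't change that 8/9; it is now spread over the 6 remaining unopened curtains.
P(win by switching) = (8/9) · (1/6) = 4/27.

4/27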